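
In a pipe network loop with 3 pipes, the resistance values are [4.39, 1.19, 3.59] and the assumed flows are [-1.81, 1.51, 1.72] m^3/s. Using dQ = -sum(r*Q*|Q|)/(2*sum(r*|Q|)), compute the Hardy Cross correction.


Numerator terms (r*Q*|Q|): 4.39*-1.81*|-1.81| = -14.3821; 1.19*1.51*|1.51| = 2.7133; 3.59*1.72*|1.72| = 10.6207.
Sum of numerator = -1.0481.
Denominator terms (r*|Q|): 4.39*|-1.81| = 7.9459; 1.19*|1.51| = 1.7969; 3.59*|1.72| = 6.1748.
2 * sum of denominator = 2 * 15.9176 = 31.8352.
dQ = --1.0481 / 31.8352 = 0.0329 m^3/s.

0.0329


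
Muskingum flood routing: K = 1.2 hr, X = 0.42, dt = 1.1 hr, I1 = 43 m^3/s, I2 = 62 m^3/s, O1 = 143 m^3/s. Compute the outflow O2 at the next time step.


Muskingum coefficients:
denom = 2*K*(1-X) + dt = 2*1.2*(1-0.42) + 1.1 = 2.492.
C0 = (dt - 2*K*X)/denom = (1.1 - 2*1.2*0.42)/2.492 = 0.0369.
C1 = (dt + 2*K*X)/denom = (1.1 + 2*1.2*0.42)/2.492 = 0.8459.
C2 = (2*K*(1-X) - dt)/denom = 0.1172.
O2 = C0*I2 + C1*I1 + C2*O1
   = 0.0369*62 + 0.8459*43 + 0.1172*143
   = 55.42 m^3/s.

55.42


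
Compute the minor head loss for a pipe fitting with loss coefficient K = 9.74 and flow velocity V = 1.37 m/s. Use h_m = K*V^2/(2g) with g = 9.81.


Minor loss formula: h_m = K * V^2/(2g).
V^2 = 1.37^2 = 1.8769.
V^2/(2g) = 1.8769 / 19.62 = 0.0957 m.
h_m = 9.74 * 0.0957 = 0.9318 m.

0.9318


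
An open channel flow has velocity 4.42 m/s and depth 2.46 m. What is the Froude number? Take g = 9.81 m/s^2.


The Froude number is defined as Fr = V / sqrt(g*y).
g*y = 9.81 * 2.46 = 24.1326.
sqrt(g*y) = sqrt(24.1326) = 4.9125.
Fr = 4.42 / 4.9125 = 0.8997.

0.8997


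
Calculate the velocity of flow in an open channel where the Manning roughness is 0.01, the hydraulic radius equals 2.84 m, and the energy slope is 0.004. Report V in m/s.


Manning's equation gives V = (1/n) * R^(2/3) * S^(1/2).
First, compute R^(2/3) = 2.84^(2/3) = 2.0055.
Next, S^(1/2) = 0.004^(1/2) = 0.063246.
Then 1/n = 1/0.01 = 100.0.
V = 100.0 * 2.0055 * 0.063246 = 12.6836 m/s.

12.6836


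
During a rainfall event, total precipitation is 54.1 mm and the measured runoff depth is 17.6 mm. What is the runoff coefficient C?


The runoff coefficient C = runoff depth / rainfall depth.
C = 17.6 / 54.1
  = 0.3253.

0.3253


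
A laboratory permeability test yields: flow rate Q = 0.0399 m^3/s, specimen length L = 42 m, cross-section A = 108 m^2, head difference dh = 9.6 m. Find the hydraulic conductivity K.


From K = Q*L / (A*dh):
Numerator: Q*L = 0.0399 * 42 = 1.6758.
Denominator: A*dh = 108 * 9.6 = 1036.8.
K = 1.6758 / 1036.8 = 0.001616 m/s.

0.001616


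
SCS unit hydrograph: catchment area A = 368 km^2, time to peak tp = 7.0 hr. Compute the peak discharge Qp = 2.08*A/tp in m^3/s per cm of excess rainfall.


SCS formula: Qp = 2.08 * A / tp.
Qp = 2.08 * 368 / 7.0
   = 765.44 / 7.0
   = 109.35 m^3/s per cm.

109.35


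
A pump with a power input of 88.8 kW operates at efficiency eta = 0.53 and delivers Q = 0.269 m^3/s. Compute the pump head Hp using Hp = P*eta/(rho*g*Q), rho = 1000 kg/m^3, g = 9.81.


Pump head formula: Hp = P * eta / (rho * g * Q).
Numerator: P * eta = 88.8 * 1000 * 0.53 = 47064.0 W.
Denominator: rho * g * Q = 1000 * 9.81 * 0.269 = 2638.89.
Hp = 47064.0 / 2638.89 = 17.83 m.

17.83


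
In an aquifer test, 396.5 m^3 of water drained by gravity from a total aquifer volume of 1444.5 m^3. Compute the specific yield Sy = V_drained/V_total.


Specific yield Sy = Volume drained / Total volume.
Sy = 396.5 / 1444.5
   = 0.2745.

0.2745


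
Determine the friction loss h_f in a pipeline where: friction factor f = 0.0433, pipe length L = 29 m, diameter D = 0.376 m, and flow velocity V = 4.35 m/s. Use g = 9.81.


Darcy-Weisbach equation: h_f = f * (L/D) * V^2/(2g).
f * L/D = 0.0433 * 29/0.376 = 3.3396.
V^2/(2g) = 4.35^2 / (2*9.81) = 18.9225 / 19.62 = 0.9644 m.
h_f = 3.3396 * 0.9644 = 3.221 m.

3.221


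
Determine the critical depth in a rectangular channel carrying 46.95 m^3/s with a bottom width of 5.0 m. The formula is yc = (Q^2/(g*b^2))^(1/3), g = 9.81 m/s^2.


Using yc = (Q^2 / (g * b^2))^(1/3):
Q^2 = 46.95^2 = 2204.3.
g * b^2 = 9.81 * 5.0^2 = 9.81 * 25.0 = 245.25.
Q^2 / (g*b^2) = 2204.3 / 245.25 = 8.988.
yc = 8.988^(1/3) = 2.0792 m.

2.0792


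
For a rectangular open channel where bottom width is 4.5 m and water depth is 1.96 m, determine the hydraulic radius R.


For a rectangular section:
Flow area A = b * y = 4.5 * 1.96 = 8.82 m^2.
Wetted perimeter P = b + 2y = 4.5 + 2*1.96 = 8.42 m.
Hydraulic radius R = A/P = 8.82 / 8.42 = 1.0475 m.

1.0475


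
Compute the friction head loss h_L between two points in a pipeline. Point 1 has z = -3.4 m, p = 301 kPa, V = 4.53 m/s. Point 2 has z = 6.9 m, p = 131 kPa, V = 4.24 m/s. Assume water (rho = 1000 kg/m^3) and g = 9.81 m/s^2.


Total head at each section: H = z + p/(rho*g) + V^2/(2g).
H1 = -3.4 + 301*1000/(1000*9.81) + 4.53^2/(2*9.81)
   = -3.4 + 30.683 + 1.0459
   = 28.329 m.
H2 = 6.9 + 131*1000/(1000*9.81) + 4.24^2/(2*9.81)
   = 6.9 + 13.354 + 0.9163
   = 21.17 m.
h_L = H1 - H2 = 28.329 - 21.17 = 7.159 m.

7.159


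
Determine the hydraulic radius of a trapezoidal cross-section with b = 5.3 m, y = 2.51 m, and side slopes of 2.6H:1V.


For a trapezoidal section with side slope z:
A = (b + z*y)*y = (5.3 + 2.6*2.51)*2.51 = 29.683 m^2.
P = b + 2*y*sqrt(1 + z^2) = 5.3 + 2*2.51*sqrt(1 + 2.6^2) = 19.284 m.
R = A/P = 29.683 / 19.284 = 1.5393 m.

1.5393


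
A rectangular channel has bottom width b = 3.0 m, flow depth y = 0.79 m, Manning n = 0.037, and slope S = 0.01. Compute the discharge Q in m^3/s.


For a rectangular channel, the cross-sectional area A = b * y = 3.0 * 0.79 = 2.37 m^2.
The wetted perimeter P = b + 2y = 3.0 + 2*0.79 = 4.58 m.
Hydraulic radius R = A/P = 2.37/4.58 = 0.5175 m.
Velocity V = (1/n)*R^(2/3)*S^(1/2) = (1/0.037)*0.5175^(2/3)*0.01^(1/2) = 1.742 m/s.
Discharge Q = A * V = 2.37 * 1.742 = 4.129 m^3/s.

4.129


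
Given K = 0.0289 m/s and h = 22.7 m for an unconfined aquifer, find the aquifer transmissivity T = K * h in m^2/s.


Transmissivity is defined as T = K * h.
T = 0.0289 * 22.7
  = 0.656 m^2/s.

0.656


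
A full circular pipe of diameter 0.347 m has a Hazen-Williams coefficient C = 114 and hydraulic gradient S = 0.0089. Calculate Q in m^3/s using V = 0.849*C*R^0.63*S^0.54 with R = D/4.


For a full circular pipe, R = D/4 = 0.347/4 = 0.0867 m.
V = 0.849 * 114 * 0.0867^0.63 * 0.0089^0.54
  = 0.849 * 114 * 0.214343 * 0.078104
  = 1.6203 m/s.
Pipe area A = pi*D^2/4 = pi*0.347^2/4 = 0.0946 m^2.
Q = A * V = 0.0946 * 1.6203 = 0.1532 m^3/s.

0.1532


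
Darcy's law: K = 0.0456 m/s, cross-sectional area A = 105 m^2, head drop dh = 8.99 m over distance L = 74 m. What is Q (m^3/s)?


Darcy's law: Q = K * A * i, where i = dh/L.
Hydraulic gradient i = 8.99 / 74 = 0.121486.
Q = 0.0456 * 105 * 0.121486
  = 0.5817 m^3/s.

0.5817


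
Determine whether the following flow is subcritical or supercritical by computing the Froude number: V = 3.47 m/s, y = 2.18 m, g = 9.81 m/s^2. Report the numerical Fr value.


The Froude number is defined as Fr = V / sqrt(g*y).
g*y = 9.81 * 2.18 = 21.3858.
sqrt(g*y) = sqrt(21.3858) = 4.6245.
Fr = 3.47 / 4.6245 = 0.7504.
Since Fr < 1, the flow is subcritical.

0.7504


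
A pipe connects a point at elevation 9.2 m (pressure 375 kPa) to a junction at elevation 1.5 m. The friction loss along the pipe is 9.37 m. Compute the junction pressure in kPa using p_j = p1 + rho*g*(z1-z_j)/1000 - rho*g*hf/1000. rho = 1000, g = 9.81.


Junction pressure: p_j = p1 + rho*g*(z1 - z_j)/1000 - rho*g*hf/1000.
Elevation term = 1000*9.81*(9.2 - 1.5)/1000 = 75.537 kPa.
Friction term = 1000*9.81*9.37/1000 = 91.92 kPa.
p_j = 375 + 75.537 - 91.92 = 358.62 kPa.

358.62


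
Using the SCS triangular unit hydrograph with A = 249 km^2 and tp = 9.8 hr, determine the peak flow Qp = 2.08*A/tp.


SCS formula: Qp = 2.08 * A / tp.
Qp = 2.08 * 249 / 9.8
   = 517.92 / 9.8
   = 52.85 m^3/s per cm.

52.85


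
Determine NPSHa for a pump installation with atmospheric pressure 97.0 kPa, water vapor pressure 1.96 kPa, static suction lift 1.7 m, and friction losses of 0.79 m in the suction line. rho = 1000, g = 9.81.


NPSHa = p_atm/(rho*g) - z_s - hf_s - p_vap/(rho*g).
p_atm/(rho*g) = 97.0*1000 / (1000*9.81) = 9.888 m.
p_vap/(rho*g) = 1.96*1000 / (1000*9.81) = 0.2 m.
NPSHa = 9.888 - 1.7 - 0.79 - 0.2
      = 7.2 m.

7.2


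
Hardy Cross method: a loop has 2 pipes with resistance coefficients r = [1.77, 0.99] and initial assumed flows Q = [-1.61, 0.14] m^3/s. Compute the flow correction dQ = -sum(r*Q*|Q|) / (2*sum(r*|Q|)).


Numerator terms (r*Q*|Q|): 1.77*-1.61*|-1.61| = -4.588; 0.99*0.14*|0.14| = 0.0194.
Sum of numerator = -4.5686.
Denominator terms (r*|Q|): 1.77*|-1.61| = 2.8497; 0.99*|0.14| = 0.1386.
2 * sum of denominator = 2 * 2.9883 = 5.9766.
dQ = --4.5686 / 5.9766 = 0.7644 m^3/s.

0.7644


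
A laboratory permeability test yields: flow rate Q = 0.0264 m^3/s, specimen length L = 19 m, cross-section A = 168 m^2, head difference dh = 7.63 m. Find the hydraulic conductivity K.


From K = Q*L / (A*dh):
Numerator: Q*L = 0.0264 * 19 = 0.5016.
Denominator: A*dh = 168 * 7.63 = 1281.84.
K = 0.5016 / 1281.84 = 0.000391 m/s.

0.000391


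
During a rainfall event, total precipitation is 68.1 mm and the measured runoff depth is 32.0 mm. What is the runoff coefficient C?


The runoff coefficient C = runoff depth / rainfall depth.
C = 32.0 / 68.1
  = 0.4699.

0.4699


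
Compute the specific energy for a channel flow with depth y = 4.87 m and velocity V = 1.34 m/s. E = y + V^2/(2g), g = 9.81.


Specific energy E = y + V^2/(2g).
Velocity head = V^2/(2g) = 1.34^2 / (2*9.81) = 1.7956 / 19.62 = 0.0915 m.
E = 4.87 + 0.0915 = 4.9615 m.

4.9615


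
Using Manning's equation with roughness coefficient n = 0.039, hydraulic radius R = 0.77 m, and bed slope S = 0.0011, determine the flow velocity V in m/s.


Manning's equation gives V = (1/n) * R^(2/3) * S^(1/2).
First, compute R^(2/3) = 0.77^(2/3) = 0.8401.
Next, S^(1/2) = 0.0011^(1/2) = 0.033166.
Then 1/n = 1/0.039 = 25.64.
V = 25.64 * 0.8401 * 0.033166 = 0.7144 m/s.

0.7144


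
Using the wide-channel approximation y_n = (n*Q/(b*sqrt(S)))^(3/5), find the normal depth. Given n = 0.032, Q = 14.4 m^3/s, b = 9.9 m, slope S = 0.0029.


We use the wide-channel approximation y_n = (n*Q/(b*sqrt(S)))^(3/5).
sqrt(S) = sqrt(0.0029) = 0.053852.
Numerator: n*Q = 0.032 * 14.4 = 0.4608.
Denominator: b*sqrt(S) = 9.9 * 0.053852 = 0.533135.
arg = 0.8643.
y_n = 0.8643^(3/5) = 0.9162 m.

0.9162


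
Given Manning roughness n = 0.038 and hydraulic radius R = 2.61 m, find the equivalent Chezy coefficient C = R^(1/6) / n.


The Chezy coefficient relates to Manning's n through C = R^(1/6) / n.
R^(1/6) = 2.61^(1/6) = 1.173384.
C = 1.173384 / 0.038 = 30.88 m^(1/2)/s.

30.88


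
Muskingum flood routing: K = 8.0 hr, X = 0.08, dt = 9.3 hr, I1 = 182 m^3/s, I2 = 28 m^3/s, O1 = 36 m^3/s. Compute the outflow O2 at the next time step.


Muskingum coefficients:
denom = 2*K*(1-X) + dt = 2*8.0*(1-0.08) + 9.3 = 24.02.
C0 = (dt - 2*K*X)/denom = (9.3 - 2*8.0*0.08)/24.02 = 0.3339.
C1 = (dt + 2*K*X)/denom = (9.3 + 2*8.0*0.08)/24.02 = 0.4405.
C2 = (2*K*(1-X) - dt)/denom = 0.2256.
O2 = C0*I2 + C1*I1 + C2*O1
   = 0.3339*28 + 0.4405*182 + 0.2256*36
   = 97.64 m^3/s.

97.64


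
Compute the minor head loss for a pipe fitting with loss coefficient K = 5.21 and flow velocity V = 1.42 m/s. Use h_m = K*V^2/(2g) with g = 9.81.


Minor loss formula: h_m = K * V^2/(2g).
V^2 = 1.42^2 = 2.0164.
V^2/(2g) = 2.0164 / 19.62 = 0.1028 m.
h_m = 5.21 * 0.1028 = 0.5354 m.

0.5354


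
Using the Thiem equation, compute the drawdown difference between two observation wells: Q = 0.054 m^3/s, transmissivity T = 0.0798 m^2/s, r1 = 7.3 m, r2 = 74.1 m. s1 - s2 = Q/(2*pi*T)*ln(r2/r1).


Thiem equation: s1 - s2 = Q/(2*pi*T) * ln(r2/r1).
ln(r2/r1) = ln(74.1/7.3) = 2.3175.
Q/(2*pi*T) = 0.054 / (2*pi*0.0798) = 0.054 / 0.5014 = 0.1077.
s1 - s2 = 0.1077 * 2.3175 = 0.2496 m.

0.2496


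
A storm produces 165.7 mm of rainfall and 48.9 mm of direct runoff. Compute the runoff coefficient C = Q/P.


The runoff coefficient C = runoff depth / rainfall depth.
C = 48.9 / 165.7
  = 0.2951.

0.2951


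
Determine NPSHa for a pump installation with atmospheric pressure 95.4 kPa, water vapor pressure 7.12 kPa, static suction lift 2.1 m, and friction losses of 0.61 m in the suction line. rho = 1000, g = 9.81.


NPSHa = p_atm/(rho*g) - z_s - hf_s - p_vap/(rho*g).
p_atm/(rho*g) = 95.4*1000 / (1000*9.81) = 9.725 m.
p_vap/(rho*g) = 7.12*1000 / (1000*9.81) = 0.726 m.
NPSHa = 9.725 - 2.1 - 0.61 - 0.726
      = 6.29 m.

6.29


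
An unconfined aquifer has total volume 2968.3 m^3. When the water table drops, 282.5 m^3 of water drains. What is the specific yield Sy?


Specific yield Sy = Volume drained / Total volume.
Sy = 282.5 / 2968.3
   = 0.0952.

0.0952


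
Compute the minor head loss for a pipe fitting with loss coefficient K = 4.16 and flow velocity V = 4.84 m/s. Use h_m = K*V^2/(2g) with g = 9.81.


Minor loss formula: h_m = K * V^2/(2g).
V^2 = 4.84^2 = 23.4256.
V^2/(2g) = 23.4256 / 19.62 = 1.194 m.
h_m = 4.16 * 1.194 = 4.9669 m.

4.9669


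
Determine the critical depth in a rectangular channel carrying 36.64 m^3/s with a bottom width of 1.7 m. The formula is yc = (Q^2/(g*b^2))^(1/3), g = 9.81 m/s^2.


Using yc = (Q^2 / (g * b^2))^(1/3):
Q^2 = 36.64^2 = 1342.49.
g * b^2 = 9.81 * 1.7^2 = 9.81 * 2.89 = 28.35.
Q^2 / (g*b^2) = 1342.49 / 28.35 = 47.3541.
yc = 47.3541^(1/3) = 3.6178 m.

3.6178


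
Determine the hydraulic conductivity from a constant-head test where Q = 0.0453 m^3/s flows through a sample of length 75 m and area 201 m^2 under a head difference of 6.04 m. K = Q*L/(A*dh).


From K = Q*L / (A*dh):
Numerator: Q*L = 0.0453 * 75 = 3.3975.
Denominator: A*dh = 201 * 6.04 = 1214.04.
K = 3.3975 / 1214.04 = 0.002799 m/s.

0.002799


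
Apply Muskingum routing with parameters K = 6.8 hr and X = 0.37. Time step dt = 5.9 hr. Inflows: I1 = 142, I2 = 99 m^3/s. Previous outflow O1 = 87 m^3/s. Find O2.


Muskingum coefficients:
denom = 2*K*(1-X) + dt = 2*6.8*(1-0.37) + 5.9 = 14.468.
C0 = (dt - 2*K*X)/denom = (5.9 - 2*6.8*0.37)/14.468 = 0.06.
C1 = (dt + 2*K*X)/denom = (5.9 + 2*6.8*0.37)/14.468 = 0.7556.
C2 = (2*K*(1-X) - dt)/denom = 0.1844.
O2 = C0*I2 + C1*I1 + C2*O1
   = 0.06*99 + 0.7556*142 + 0.1844*87
   = 129.28 m^3/s.

129.28


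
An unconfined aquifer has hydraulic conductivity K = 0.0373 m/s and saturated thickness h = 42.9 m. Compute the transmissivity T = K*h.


Transmissivity is defined as T = K * h.
T = 0.0373 * 42.9
  = 1.6002 m^2/s.

1.6002


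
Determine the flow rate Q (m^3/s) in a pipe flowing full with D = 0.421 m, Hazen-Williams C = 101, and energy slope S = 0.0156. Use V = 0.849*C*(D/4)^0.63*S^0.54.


For a full circular pipe, R = D/4 = 0.421/4 = 0.1052 m.
V = 0.849 * 101 * 0.1052^0.63 * 0.0156^0.54
  = 0.849 * 101 * 0.242103 * 0.105752
  = 2.1954 m/s.
Pipe area A = pi*D^2/4 = pi*0.421^2/4 = 0.1392 m^2.
Q = A * V = 0.1392 * 2.1954 = 0.3056 m^3/s.

0.3056


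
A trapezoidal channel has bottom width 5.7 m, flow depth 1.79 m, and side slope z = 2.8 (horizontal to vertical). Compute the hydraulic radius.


For a trapezoidal section with side slope z:
A = (b + z*y)*y = (5.7 + 2.8*1.79)*1.79 = 19.174 m^2.
P = b + 2*y*sqrt(1 + z^2) = 5.7 + 2*1.79*sqrt(1 + 2.8^2) = 16.344 m.
R = A/P = 19.174 / 16.344 = 1.1732 m.

1.1732


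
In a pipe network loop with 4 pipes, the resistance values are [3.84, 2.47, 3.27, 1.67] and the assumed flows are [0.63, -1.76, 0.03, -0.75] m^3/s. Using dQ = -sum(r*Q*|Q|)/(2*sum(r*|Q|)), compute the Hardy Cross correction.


Numerator terms (r*Q*|Q|): 3.84*0.63*|0.63| = 1.5241; 2.47*-1.76*|-1.76| = -7.6511; 3.27*0.03*|0.03| = 0.0029; 1.67*-0.75*|-0.75| = -0.9394.
Sum of numerator = -7.0634.
Denominator terms (r*|Q|): 3.84*|0.63| = 2.4192; 2.47*|-1.76| = 4.3472; 3.27*|0.03| = 0.0981; 1.67*|-0.75| = 1.2525.
2 * sum of denominator = 2 * 8.117 = 16.234.
dQ = --7.0634 / 16.234 = 0.4351 m^3/s.

0.4351


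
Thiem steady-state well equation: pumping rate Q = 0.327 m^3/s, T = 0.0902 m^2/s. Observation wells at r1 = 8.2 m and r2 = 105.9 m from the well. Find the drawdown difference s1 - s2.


Thiem equation: s1 - s2 = Q/(2*pi*T) * ln(r2/r1).
ln(r2/r1) = ln(105.9/8.2) = 2.5584.
Q/(2*pi*T) = 0.327 / (2*pi*0.0902) = 0.327 / 0.5667 = 0.577.
s1 - s2 = 0.577 * 2.5584 = 1.4761 m.

1.4761


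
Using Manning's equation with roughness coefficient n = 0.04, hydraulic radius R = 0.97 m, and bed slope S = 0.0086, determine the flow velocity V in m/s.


Manning's equation gives V = (1/n) * R^(2/3) * S^(1/2).
First, compute R^(2/3) = 0.97^(2/3) = 0.9799.
Next, S^(1/2) = 0.0086^(1/2) = 0.092736.
Then 1/n = 1/0.04 = 25.0.
V = 25.0 * 0.9799 * 0.092736 = 2.2718 m/s.

2.2718


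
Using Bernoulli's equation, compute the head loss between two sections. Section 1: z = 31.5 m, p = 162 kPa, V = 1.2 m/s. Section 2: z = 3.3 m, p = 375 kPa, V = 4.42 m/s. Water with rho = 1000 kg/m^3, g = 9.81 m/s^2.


Total head at each section: H = z + p/(rho*g) + V^2/(2g).
H1 = 31.5 + 162*1000/(1000*9.81) + 1.2^2/(2*9.81)
   = 31.5 + 16.514 + 0.0734
   = 48.087 m.
H2 = 3.3 + 375*1000/(1000*9.81) + 4.42^2/(2*9.81)
   = 3.3 + 38.226 + 0.9957
   = 42.522 m.
h_L = H1 - H2 = 48.087 - 42.522 = 5.565 m.

5.565


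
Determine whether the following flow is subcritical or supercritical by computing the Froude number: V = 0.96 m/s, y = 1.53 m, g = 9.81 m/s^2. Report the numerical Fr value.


The Froude number is defined as Fr = V / sqrt(g*y).
g*y = 9.81 * 1.53 = 15.0093.
sqrt(g*y) = sqrt(15.0093) = 3.8742.
Fr = 0.96 / 3.8742 = 0.2478.
Since Fr < 1, the flow is subcritical.

0.2478


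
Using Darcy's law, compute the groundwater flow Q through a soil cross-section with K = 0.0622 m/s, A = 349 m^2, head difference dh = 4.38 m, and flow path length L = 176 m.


Darcy's law: Q = K * A * i, where i = dh/L.
Hydraulic gradient i = 4.38 / 176 = 0.024886.
Q = 0.0622 * 349 * 0.024886
  = 0.5402 m^3/s.

0.5402


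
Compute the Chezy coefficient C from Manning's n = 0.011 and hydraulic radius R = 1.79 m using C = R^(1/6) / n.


The Chezy coefficient relates to Manning's n through C = R^(1/6) / n.
R^(1/6) = 1.79^(1/6) = 1.1019.
C = 1.1019 / 0.011 = 100.17 m^(1/2)/s.

100.17


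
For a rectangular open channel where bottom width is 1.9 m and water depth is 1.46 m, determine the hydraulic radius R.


For a rectangular section:
Flow area A = b * y = 1.9 * 1.46 = 2.77 m^2.
Wetted perimeter P = b + 2y = 1.9 + 2*1.46 = 4.82 m.
Hydraulic radius R = A/P = 2.77 / 4.82 = 0.5755 m.

0.5755


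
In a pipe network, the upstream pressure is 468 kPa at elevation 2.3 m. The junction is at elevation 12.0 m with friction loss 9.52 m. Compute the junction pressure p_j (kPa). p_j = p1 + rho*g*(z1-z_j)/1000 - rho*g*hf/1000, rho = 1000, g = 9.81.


Junction pressure: p_j = p1 + rho*g*(z1 - z_j)/1000 - rho*g*hf/1000.
Elevation term = 1000*9.81*(2.3 - 12.0)/1000 = -95.157 kPa.
Friction term = 1000*9.81*9.52/1000 = 93.391 kPa.
p_j = 468 + -95.157 - 93.391 = 279.45 kPa.

279.45


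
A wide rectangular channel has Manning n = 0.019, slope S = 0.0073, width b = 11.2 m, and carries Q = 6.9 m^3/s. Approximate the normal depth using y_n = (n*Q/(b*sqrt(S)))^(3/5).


We use the wide-channel approximation y_n = (n*Q/(b*sqrt(S)))^(3/5).
sqrt(S) = sqrt(0.0073) = 0.08544.
Numerator: n*Q = 0.019 * 6.9 = 0.1311.
Denominator: b*sqrt(S) = 11.2 * 0.08544 = 0.956928.
arg = 0.137.
y_n = 0.137^(3/5) = 0.3034 m.

0.3034


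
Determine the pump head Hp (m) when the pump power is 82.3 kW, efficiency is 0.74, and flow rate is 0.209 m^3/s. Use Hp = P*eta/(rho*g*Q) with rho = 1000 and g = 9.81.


Pump head formula: Hp = P * eta / (rho * g * Q).
Numerator: P * eta = 82.3 * 1000 * 0.74 = 60902.0 W.
Denominator: rho * g * Q = 1000 * 9.81 * 0.209 = 2050.29.
Hp = 60902.0 / 2050.29 = 29.7 m.

29.7


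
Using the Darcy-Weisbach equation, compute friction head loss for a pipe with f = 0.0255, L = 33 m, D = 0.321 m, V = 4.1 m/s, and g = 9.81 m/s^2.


Darcy-Weisbach equation: h_f = f * (L/D) * V^2/(2g).
f * L/D = 0.0255 * 33/0.321 = 2.6215.
V^2/(2g) = 4.1^2 / (2*9.81) = 16.81 / 19.62 = 0.8568 m.
h_f = 2.6215 * 0.8568 = 2.246 m.

2.246


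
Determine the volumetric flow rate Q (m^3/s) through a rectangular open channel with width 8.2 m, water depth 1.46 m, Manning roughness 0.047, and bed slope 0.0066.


For a rectangular channel, the cross-sectional area A = b * y = 8.2 * 1.46 = 11.97 m^2.
The wetted perimeter P = b + 2y = 8.2 + 2*1.46 = 11.12 m.
Hydraulic radius R = A/P = 11.97/11.12 = 1.0766 m.
Velocity V = (1/n)*R^(2/3)*S^(1/2) = (1/0.047)*1.0766^(2/3)*0.0066^(1/2) = 1.8157 m/s.
Discharge Q = A * V = 11.97 * 1.8157 = 21.738 m^3/s.

21.738


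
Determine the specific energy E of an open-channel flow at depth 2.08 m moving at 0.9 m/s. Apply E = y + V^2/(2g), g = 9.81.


Specific energy E = y + V^2/(2g).
Velocity head = V^2/(2g) = 0.9^2 / (2*9.81) = 0.81 / 19.62 = 0.0413 m.
E = 2.08 + 0.0413 = 2.1213 m.

2.1213


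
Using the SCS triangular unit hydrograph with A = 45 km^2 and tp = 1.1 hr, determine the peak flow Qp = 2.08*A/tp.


SCS formula: Qp = 2.08 * A / tp.
Qp = 2.08 * 45 / 1.1
   = 93.6 / 1.1
   = 85.09 m^3/s per cm.

85.09


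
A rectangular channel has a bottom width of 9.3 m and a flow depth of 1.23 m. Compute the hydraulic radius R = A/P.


For a rectangular section:
Flow area A = b * y = 9.3 * 1.23 = 11.44 m^2.
Wetted perimeter P = b + 2y = 9.3 + 2*1.23 = 11.76 m.
Hydraulic radius R = A/P = 11.44 / 11.76 = 0.9727 m.

0.9727


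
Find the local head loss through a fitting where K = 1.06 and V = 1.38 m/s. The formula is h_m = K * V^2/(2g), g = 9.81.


Minor loss formula: h_m = K * V^2/(2g).
V^2 = 1.38^2 = 1.9044.
V^2/(2g) = 1.9044 / 19.62 = 0.0971 m.
h_m = 1.06 * 0.0971 = 0.1029 m.

0.1029


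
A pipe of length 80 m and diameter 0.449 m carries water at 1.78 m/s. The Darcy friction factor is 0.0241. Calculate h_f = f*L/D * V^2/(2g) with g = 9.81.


Darcy-Weisbach equation: h_f = f * (L/D) * V^2/(2g).
f * L/D = 0.0241 * 80/0.449 = 4.294.
V^2/(2g) = 1.78^2 / (2*9.81) = 3.1684 / 19.62 = 0.1615 m.
h_f = 4.294 * 0.1615 = 0.693 m.

0.693


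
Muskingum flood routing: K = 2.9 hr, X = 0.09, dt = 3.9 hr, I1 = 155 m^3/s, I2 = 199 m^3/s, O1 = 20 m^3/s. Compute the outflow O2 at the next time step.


Muskingum coefficients:
denom = 2*K*(1-X) + dt = 2*2.9*(1-0.09) + 3.9 = 9.178.
C0 = (dt - 2*K*X)/denom = (3.9 - 2*2.9*0.09)/9.178 = 0.3681.
C1 = (dt + 2*K*X)/denom = (3.9 + 2*2.9*0.09)/9.178 = 0.4818.
C2 = (2*K*(1-X) - dt)/denom = 0.1501.
O2 = C0*I2 + C1*I1 + C2*O1
   = 0.3681*199 + 0.4818*155 + 0.1501*20
   = 150.93 m^3/s.

150.93


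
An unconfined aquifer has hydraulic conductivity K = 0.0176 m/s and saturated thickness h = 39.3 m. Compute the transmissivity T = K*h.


Transmissivity is defined as T = K * h.
T = 0.0176 * 39.3
  = 0.6917 m^2/s.

0.6917


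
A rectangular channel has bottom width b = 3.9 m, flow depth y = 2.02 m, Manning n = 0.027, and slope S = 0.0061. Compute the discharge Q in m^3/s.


For a rectangular channel, the cross-sectional area A = b * y = 3.9 * 2.02 = 7.88 m^2.
The wetted perimeter P = b + 2y = 3.9 + 2*2.02 = 7.94 m.
Hydraulic radius R = A/P = 7.88/7.94 = 0.9922 m.
Velocity V = (1/n)*R^(2/3)*S^(1/2) = (1/0.027)*0.9922^(2/3)*0.0061^(1/2) = 2.8776 m/s.
Discharge Q = A * V = 7.88 * 2.8776 = 22.67 m^3/s.

22.67


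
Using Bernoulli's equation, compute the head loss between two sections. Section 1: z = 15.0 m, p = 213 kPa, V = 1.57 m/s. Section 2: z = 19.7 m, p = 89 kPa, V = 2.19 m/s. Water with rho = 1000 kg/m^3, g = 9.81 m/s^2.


Total head at each section: H = z + p/(rho*g) + V^2/(2g).
H1 = 15.0 + 213*1000/(1000*9.81) + 1.57^2/(2*9.81)
   = 15.0 + 21.713 + 0.1256
   = 36.838 m.
H2 = 19.7 + 89*1000/(1000*9.81) + 2.19^2/(2*9.81)
   = 19.7 + 9.072 + 0.2444
   = 29.017 m.
h_L = H1 - H2 = 36.838 - 29.017 = 7.821 m.

7.821


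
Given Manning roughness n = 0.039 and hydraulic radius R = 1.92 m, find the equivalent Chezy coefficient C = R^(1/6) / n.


The Chezy coefficient relates to Manning's n through C = R^(1/6) / n.
R^(1/6) = 1.92^(1/6) = 1.114851.
C = 1.114851 / 0.039 = 28.59 m^(1/2)/s.

28.59


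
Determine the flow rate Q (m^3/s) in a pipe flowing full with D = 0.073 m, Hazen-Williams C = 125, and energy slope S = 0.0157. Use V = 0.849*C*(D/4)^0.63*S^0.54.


For a full circular pipe, R = D/4 = 0.073/4 = 0.0182 m.
V = 0.849 * 125 * 0.0182^0.63 * 0.0157^0.54
  = 0.849 * 125 * 0.080278 * 0.106117
  = 0.9041 m/s.
Pipe area A = pi*D^2/4 = pi*0.073^2/4 = 0.0042 m^2.
Q = A * V = 0.0042 * 0.9041 = 0.0038 m^3/s.

0.0038


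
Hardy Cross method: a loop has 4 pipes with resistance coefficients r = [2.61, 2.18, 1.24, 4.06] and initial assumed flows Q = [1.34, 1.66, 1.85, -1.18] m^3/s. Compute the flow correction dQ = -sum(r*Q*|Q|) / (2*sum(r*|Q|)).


Numerator terms (r*Q*|Q|): 2.61*1.34*|1.34| = 4.6865; 2.18*1.66*|1.66| = 6.0072; 1.24*1.85*|1.85| = 4.2439; 4.06*-1.18*|-1.18| = -5.6531.
Sum of numerator = 9.2845.
Denominator terms (r*|Q|): 2.61*|1.34| = 3.4974; 2.18*|1.66| = 3.6188; 1.24*|1.85| = 2.294; 4.06*|-1.18| = 4.7908.
2 * sum of denominator = 2 * 14.201 = 28.402.
dQ = -9.2845 / 28.402 = -0.3269 m^3/s.

-0.3269


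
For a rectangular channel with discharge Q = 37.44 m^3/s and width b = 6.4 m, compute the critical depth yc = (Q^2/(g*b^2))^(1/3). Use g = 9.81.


Using yc = (Q^2 / (g * b^2))^(1/3):
Q^2 = 37.44^2 = 1401.75.
g * b^2 = 9.81 * 6.4^2 = 9.81 * 40.96 = 401.82.
Q^2 / (g*b^2) = 1401.75 / 401.82 = 3.4885.
yc = 3.4885^(1/3) = 1.5166 m.

1.5166


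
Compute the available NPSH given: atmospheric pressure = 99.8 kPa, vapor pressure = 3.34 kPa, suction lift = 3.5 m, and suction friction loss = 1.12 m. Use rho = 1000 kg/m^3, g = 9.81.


NPSHa = p_atm/(rho*g) - z_s - hf_s - p_vap/(rho*g).
p_atm/(rho*g) = 99.8*1000 / (1000*9.81) = 10.173 m.
p_vap/(rho*g) = 3.34*1000 / (1000*9.81) = 0.34 m.
NPSHa = 10.173 - 3.5 - 1.12 - 0.34
      = 5.21 m.

5.21


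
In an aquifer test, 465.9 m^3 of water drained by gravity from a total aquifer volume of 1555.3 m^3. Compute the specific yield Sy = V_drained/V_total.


Specific yield Sy = Volume drained / Total volume.
Sy = 465.9 / 1555.3
   = 0.2996.

0.2996


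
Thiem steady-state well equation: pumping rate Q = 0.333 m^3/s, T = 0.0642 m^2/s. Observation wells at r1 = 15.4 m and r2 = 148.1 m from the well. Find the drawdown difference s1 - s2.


Thiem equation: s1 - s2 = Q/(2*pi*T) * ln(r2/r1).
ln(r2/r1) = ln(148.1/15.4) = 2.2635.
Q/(2*pi*T) = 0.333 / (2*pi*0.0642) = 0.333 / 0.4034 = 0.8255.
s1 - s2 = 0.8255 * 2.2635 = 1.8686 m.

1.8686


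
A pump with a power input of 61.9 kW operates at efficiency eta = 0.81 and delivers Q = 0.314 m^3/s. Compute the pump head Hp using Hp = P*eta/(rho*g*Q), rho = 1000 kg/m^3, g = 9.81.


Pump head formula: Hp = P * eta / (rho * g * Q).
Numerator: P * eta = 61.9 * 1000 * 0.81 = 50139.0 W.
Denominator: rho * g * Q = 1000 * 9.81 * 0.314 = 3080.34.
Hp = 50139.0 / 3080.34 = 16.28 m.

16.28


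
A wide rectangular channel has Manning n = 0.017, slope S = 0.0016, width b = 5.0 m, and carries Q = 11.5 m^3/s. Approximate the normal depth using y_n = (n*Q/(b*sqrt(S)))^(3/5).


We use the wide-channel approximation y_n = (n*Q/(b*sqrt(S)))^(3/5).
sqrt(S) = sqrt(0.0016) = 0.04.
Numerator: n*Q = 0.017 * 11.5 = 0.1955.
Denominator: b*sqrt(S) = 5.0 * 0.04 = 0.2.
arg = 0.9775.
y_n = 0.9775^(3/5) = 0.9864 m.

0.9864


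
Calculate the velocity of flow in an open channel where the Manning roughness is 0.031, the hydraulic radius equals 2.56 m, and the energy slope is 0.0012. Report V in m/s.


Manning's equation gives V = (1/n) * R^(2/3) * S^(1/2).
First, compute R^(2/3) = 2.56^(2/3) = 1.8714.
Next, S^(1/2) = 0.0012^(1/2) = 0.034641.
Then 1/n = 1/0.031 = 32.26.
V = 32.26 * 1.8714 * 0.034641 = 2.0912 m/s.

2.0912


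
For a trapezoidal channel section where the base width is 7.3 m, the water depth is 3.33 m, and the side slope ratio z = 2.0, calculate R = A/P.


For a trapezoidal section with side slope z:
A = (b + z*y)*y = (7.3 + 2.0*3.33)*3.33 = 46.487 m^2.
P = b + 2*y*sqrt(1 + z^2) = 7.3 + 2*3.33*sqrt(1 + 2.0^2) = 22.192 m.
R = A/P = 46.487 / 22.192 = 2.0947 m.

2.0947


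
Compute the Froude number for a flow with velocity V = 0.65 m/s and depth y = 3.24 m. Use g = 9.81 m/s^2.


The Froude number is defined as Fr = V / sqrt(g*y).
g*y = 9.81 * 3.24 = 31.7844.
sqrt(g*y) = sqrt(31.7844) = 5.6378.
Fr = 0.65 / 5.6378 = 0.1153.

0.1153


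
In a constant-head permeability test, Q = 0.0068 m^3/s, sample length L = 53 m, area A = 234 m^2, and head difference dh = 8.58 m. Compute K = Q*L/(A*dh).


From K = Q*L / (A*dh):
Numerator: Q*L = 0.0068 * 53 = 0.3604.
Denominator: A*dh = 234 * 8.58 = 2007.72.
K = 0.3604 / 2007.72 = 0.00018 m/s.

0.00018


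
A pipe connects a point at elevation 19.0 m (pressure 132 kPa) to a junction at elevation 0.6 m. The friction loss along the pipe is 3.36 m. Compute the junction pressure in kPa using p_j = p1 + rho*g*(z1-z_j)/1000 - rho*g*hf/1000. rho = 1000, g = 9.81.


Junction pressure: p_j = p1 + rho*g*(z1 - z_j)/1000 - rho*g*hf/1000.
Elevation term = 1000*9.81*(19.0 - 0.6)/1000 = 180.504 kPa.
Friction term = 1000*9.81*3.36/1000 = 32.962 kPa.
p_j = 132 + 180.504 - 32.962 = 279.54 kPa.

279.54


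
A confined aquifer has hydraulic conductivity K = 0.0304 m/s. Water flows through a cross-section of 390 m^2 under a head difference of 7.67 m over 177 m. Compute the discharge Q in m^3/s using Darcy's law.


Darcy's law: Q = K * A * i, where i = dh/L.
Hydraulic gradient i = 7.67 / 177 = 0.043333.
Q = 0.0304 * 390 * 0.043333
  = 0.5138 m^3/s.

0.5138


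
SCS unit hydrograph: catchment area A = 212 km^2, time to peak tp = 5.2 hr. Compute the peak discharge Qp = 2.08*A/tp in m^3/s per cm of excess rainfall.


SCS formula: Qp = 2.08 * A / tp.
Qp = 2.08 * 212 / 5.2
   = 440.96 / 5.2
   = 84.8 m^3/s per cm.

84.8


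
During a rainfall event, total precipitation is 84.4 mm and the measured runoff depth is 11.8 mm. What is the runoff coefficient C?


The runoff coefficient C = runoff depth / rainfall depth.
C = 11.8 / 84.4
  = 0.1398.

0.1398


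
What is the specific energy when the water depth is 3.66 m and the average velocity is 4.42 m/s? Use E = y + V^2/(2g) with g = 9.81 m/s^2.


Specific energy E = y + V^2/(2g).
Velocity head = V^2/(2g) = 4.42^2 / (2*9.81) = 19.5364 / 19.62 = 0.9957 m.
E = 3.66 + 0.9957 = 4.6557 m.

4.6557


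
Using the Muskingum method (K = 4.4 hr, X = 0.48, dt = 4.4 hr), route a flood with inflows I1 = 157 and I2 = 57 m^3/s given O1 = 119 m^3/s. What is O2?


Muskingum coefficients:
denom = 2*K*(1-X) + dt = 2*4.4*(1-0.48) + 4.4 = 8.976.
C0 = (dt - 2*K*X)/denom = (4.4 - 2*4.4*0.48)/8.976 = 0.0196.
C1 = (dt + 2*K*X)/denom = (4.4 + 2*4.4*0.48)/8.976 = 0.9608.
C2 = (2*K*(1-X) - dt)/denom = 0.0196.
O2 = C0*I2 + C1*I1 + C2*O1
   = 0.0196*57 + 0.9608*157 + 0.0196*119
   = 154.29 m^3/s.

154.29


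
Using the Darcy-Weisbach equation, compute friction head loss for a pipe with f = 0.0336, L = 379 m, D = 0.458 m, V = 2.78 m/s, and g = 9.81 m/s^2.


Darcy-Weisbach equation: h_f = f * (L/D) * V^2/(2g).
f * L/D = 0.0336 * 379/0.458 = 27.8044.
V^2/(2g) = 2.78^2 / (2*9.81) = 7.7284 / 19.62 = 0.3939 m.
h_f = 27.8044 * 0.3939 = 10.952 m.

10.952


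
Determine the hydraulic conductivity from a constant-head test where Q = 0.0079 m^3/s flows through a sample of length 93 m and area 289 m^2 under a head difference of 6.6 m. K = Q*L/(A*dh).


From K = Q*L / (A*dh):
Numerator: Q*L = 0.0079 * 93 = 0.7347.
Denominator: A*dh = 289 * 6.6 = 1907.4.
K = 0.7347 / 1907.4 = 0.000385 m/s.

0.000385


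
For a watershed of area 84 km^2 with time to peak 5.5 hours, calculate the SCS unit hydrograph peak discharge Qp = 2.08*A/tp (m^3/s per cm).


SCS formula: Qp = 2.08 * A / tp.
Qp = 2.08 * 84 / 5.5
   = 174.72 / 5.5
   = 31.77 m^3/s per cm.

31.77


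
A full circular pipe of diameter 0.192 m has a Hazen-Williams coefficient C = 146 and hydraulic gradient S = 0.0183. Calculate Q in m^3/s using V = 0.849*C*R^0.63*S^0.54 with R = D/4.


For a full circular pipe, R = D/4 = 0.192/4 = 0.048 m.
V = 0.849 * 146 * 0.048^0.63 * 0.0183^0.54
  = 0.849 * 146 * 0.147633 * 0.115272
  = 2.1094 m/s.
Pipe area A = pi*D^2/4 = pi*0.192^2/4 = 0.029 m^2.
Q = A * V = 0.029 * 2.1094 = 0.0611 m^3/s.

0.0611


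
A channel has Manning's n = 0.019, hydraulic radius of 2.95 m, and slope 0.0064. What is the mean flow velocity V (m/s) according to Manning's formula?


Manning's equation gives V = (1/n) * R^(2/3) * S^(1/2).
First, compute R^(2/3) = 2.95^(2/3) = 2.0569.
Next, S^(1/2) = 0.0064^(1/2) = 0.08.
Then 1/n = 1/0.019 = 52.63.
V = 52.63 * 2.0569 * 0.08 = 8.6607 m/s.

8.6607


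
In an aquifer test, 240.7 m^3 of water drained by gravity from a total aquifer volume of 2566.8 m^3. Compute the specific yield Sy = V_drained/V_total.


Specific yield Sy = Volume drained / Total volume.
Sy = 240.7 / 2566.8
   = 0.0938.

0.0938


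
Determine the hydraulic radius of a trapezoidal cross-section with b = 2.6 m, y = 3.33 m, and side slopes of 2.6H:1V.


For a trapezoidal section with side slope z:
A = (b + z*y)*y = (2.6 + 2.6*3.33)*3.33 = 37.489 m^2.
P = b + 2*y*sqrt(1 + z^2) = 2.6 + 2*3.33*sqrt(1 + 2.6^2) = 21.153 m.
R = A/P = 37.489 / 21.153 = 1.7723 m.

1.7723


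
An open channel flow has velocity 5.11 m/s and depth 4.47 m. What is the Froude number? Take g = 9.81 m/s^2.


The Froude number is defined as Fr = V / sqrt(g*y).
g*y = 9.81 * 4.47 = 43.8507.
sqrt(g*y) = sqrt(43.8507) = 6.622.
Fr = 5.11 / 6.622 = 0.7717.

0.7717


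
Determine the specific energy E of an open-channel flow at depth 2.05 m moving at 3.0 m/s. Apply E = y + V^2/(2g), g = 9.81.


Specific energy E = y + V^2/(2g).
Velocity head = V^2/(2g) = 3.0^2 / (2*9.81) = 9.0 / 19.62 = 0.4587 m.
E = 2.05 + 0.4587 = 2.5087 m.

2.5087


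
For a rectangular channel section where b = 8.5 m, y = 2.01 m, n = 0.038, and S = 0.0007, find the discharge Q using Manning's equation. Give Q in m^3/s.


For a rectangular channel, the cross-sectional area A = b * y = 8.5 * 2.01 = 17.08 m^2.
The wetted perimeter P = b + 2y = 8.5 + 2*2.01 = 12.52 m.
Hydraulic radius R = A/P = 17.08/12.52 = 1.3646 m.
Velocity V = (1/n)*R^(2/3)*S^(1/2) = (1/0.038)*1.3646^(2/3)*0.0007^(1/2) = 0.8566 m/s.
Discharge Q = A * V = 17.08 * 0.8566 = 14.635 m^3/s.

14.635


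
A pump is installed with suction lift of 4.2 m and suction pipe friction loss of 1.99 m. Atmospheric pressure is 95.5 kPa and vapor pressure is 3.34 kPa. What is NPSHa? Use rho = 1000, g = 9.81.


NPSHa = p_atm/(rho*g) - z_s - hf_s - p_vap/(rho*g).
p_atm/(rho*g) = 95.5*1000 / (1000*9.81) = 9.735 m.
p_vap/(rho*g) = 3.34*1000 / (1000*9.81) = 0.34 m.
NPSHa = 9.735 - 4.2 - 1.99 - 0.34
      = 3.2 m.

3.2


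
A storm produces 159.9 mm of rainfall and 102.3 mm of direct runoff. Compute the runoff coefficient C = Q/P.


The runoff coefficient C = runoff depth / rainfall depth.
C = 102.3 / 159.9
  = 0.6398.

0.6398


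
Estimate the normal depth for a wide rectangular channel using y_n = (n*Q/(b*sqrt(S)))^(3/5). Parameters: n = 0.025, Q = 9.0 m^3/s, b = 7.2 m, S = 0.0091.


We use the wide-channel approximation y_n = (n*Q/(b*sqrt(S)))^(3/5).
sqrt(S) = sqrt(0.0091) = 0.095394.
Numerator: n*Q = 0.025 * 9.0 = 0.225.
Denominator: b*sqrt(S) = 7.2 * 0.095394 = 0.686837.
arg = 0.3276.
y_n = 0.3276^(3/5) = 0.5119 m.

0.5119


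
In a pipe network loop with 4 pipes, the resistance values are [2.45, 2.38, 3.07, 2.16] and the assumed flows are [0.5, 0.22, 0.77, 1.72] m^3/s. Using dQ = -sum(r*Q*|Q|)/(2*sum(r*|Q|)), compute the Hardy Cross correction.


Numerator terms (r*Q*|Q|): 2.45*0.5*|0.5| = 0.6125; 2.38*0.22*|0.22| = 0.1152; 3.07*0.77*|0.77| = 1.8202; 2.16*1.72*|1.72| = 6.3901.
Sum of numerator = 8.938.
Denominator terms (r*|Q|): 2.45*|0.5| = 1.225; 2.38*|0.22| = 0.5236; 3.07*|0.77| = 2.3639; 2.16*|1.72| = 3.7152.
2 * sum of denominator = 2 * 7.8277 = 15.6554.
dQ = -8.938 / 15.6554 = -0.5709 m^3/s.

-0.5709


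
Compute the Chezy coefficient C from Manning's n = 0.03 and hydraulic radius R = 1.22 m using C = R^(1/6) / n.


The Chezy coefficient relates to Manning's n through C = R^(1/6) / n.
R^(1/6) = 1.22^(1/6) = 1.033697.
C = 1.033697 / 0.03 = 34.46 m^(1/2)/s.

34.46


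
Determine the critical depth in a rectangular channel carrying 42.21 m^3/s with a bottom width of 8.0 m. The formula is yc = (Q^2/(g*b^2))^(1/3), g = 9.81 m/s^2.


Using yc = (Q^2 / (g * b^2))^(1/3):
Q^2 = 42.21^2 = 1781.68.
g * b^2 = 9.81 * 8.0^2 = 9.81 * 64.0 = 627.84.
Q^2 / (g*b^2) = 1781.68 / 627.84 = 2.8378.
yc = 2.8378^(1/3) = 1.4158 m.

1.4158


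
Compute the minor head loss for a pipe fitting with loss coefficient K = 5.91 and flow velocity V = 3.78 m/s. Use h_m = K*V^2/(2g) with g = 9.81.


Minor loss formula: h_m = K * V^2/(2g).
V^2 = 3.78^2 = 14.2884.
V^2/(2g) = 14.2884 / 19.62 = 0.7283 m.
h_m = 5.91 * 0.7283 = 4.304 m.

4.304


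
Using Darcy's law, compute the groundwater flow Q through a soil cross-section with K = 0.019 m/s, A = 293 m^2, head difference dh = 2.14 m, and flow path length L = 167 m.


Darcy's law: Q = K * A * i, where i = dh/L.
Hydraulic gradient i = 2.14 / 167 = 0.012814.
Q = 0.019 * 293 * 0.012814
  = 0.0713 m^3/s.

0.0713


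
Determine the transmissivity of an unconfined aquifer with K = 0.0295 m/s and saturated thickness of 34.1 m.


Transmissivity is defined as T = K * h.
T = 0.0295 * 34.1
  = 1.0059 m^2/s.

1.0059


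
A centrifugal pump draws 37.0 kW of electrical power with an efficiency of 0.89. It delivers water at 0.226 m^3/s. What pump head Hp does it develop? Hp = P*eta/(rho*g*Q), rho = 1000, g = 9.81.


Pump head formula: Hp = P * eta / (rho * g * Q).
Numerator: P * eta = 37.0 * 1000 * 0.89 = 32930.0 W.
Denominator: rho * g * Q = 1000 * 9.81 * 0.226 = 2217.06.
Hp = 32930.0 / 2217.06 = 14.85 m.

14.85


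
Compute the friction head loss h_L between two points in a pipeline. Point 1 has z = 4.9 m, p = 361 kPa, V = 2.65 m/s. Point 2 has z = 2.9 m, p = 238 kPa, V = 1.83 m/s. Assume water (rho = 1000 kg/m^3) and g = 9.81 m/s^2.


Total head at each section: H = z + p/(rho*g) + V^2/(2g).
H1 = 4.9 + 361*1000/(1000*9.81) + 2.65^2/(2*9.81)
   = 4.9 + 36.799 + 0.3579
   = 42.057 m.
H2 = 2.9 + 238*1000/(1000*9.81) + 1.83^2/(2*9.81)
   = 2.9 + 24.261 + 0.1707
   = 27.332 m.
h_L = H1 - H2 = 42.057 - 27.332 = 14.725 m.

14.725


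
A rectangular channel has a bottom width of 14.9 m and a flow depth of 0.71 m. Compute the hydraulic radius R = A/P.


For a rectangular section:
Flow area A = b * y = 14.9 * 0.71 = 10.58 m^2.
Wetted perimeter P = b + 2y = 14.9 + 2*0.71 = 16.32 m.
Hydraulic radius R = A/P = 10.58 / 16.32 = 0.6482 m.

0.6482


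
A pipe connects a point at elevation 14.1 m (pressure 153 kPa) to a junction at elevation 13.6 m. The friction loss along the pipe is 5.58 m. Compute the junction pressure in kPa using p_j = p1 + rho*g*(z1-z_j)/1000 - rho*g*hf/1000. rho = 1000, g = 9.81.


Junction pressure: p_j = p1 + rho*g*(z1 - z_j)/1000 - rho*g*hf/1000.
Elevation term = 1000*9.81*(14.1 - 13.6)/1000 = 4.905 kPa.
Friction term = 1000*9.81*5.58/1000 = 54.74 kPa.
p_j = 153 + 4.905 - 54.74 = 103.17 kPa.

103.17


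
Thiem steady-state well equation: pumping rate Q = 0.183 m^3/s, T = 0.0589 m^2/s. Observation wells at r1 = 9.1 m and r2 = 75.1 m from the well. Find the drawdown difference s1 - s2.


Thiem equation: s1 - s2 = Q/(2*pi*T) * ln(r2/r1).
ln(r2/r1) = ln(75.1/9.1) = 2.1105.
Q/(2*pi*T) = 0.183 / (2*pi*0.0589) = 0.183 / 0.3701 = 0.4945.
s1 - s2 = 0.4945 * 2.1105 = 1.0436 m.

1.0436


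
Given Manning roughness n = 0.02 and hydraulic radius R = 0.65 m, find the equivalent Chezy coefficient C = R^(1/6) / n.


The Chezy coefficient relates to Manning's n through C = R^(1/6) / n.
R^(1/6) = 0.65^(1/6) = 0.93072.
C = 0.93072 / 0.02 = 46.54 m^(1/2)/s.

46.54
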